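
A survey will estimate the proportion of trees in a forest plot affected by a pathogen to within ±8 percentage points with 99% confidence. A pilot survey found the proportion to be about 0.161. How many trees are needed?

For a proportion with margin E = 0.08 at 99% confidence, z = 2.576.
n = p̂(1−p̂)(z/E)² = 0.161 × 0.839 × (2.576/0.08)² = 140.06
Round up: n = 141.

141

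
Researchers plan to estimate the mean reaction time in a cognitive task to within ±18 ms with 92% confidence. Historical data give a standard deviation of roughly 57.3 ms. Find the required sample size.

For a mean, the margin of error is E = z·σ/√n, so n = (zσ/E)².
At 92% confidence, z = 1.751.
n = (1.751 × 57.3 / 18)² = 31.07
Round up: n = 32.

n = 32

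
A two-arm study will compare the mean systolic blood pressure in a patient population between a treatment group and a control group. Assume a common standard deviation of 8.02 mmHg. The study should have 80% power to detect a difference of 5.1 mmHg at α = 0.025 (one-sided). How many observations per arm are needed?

For two equal groups, n per group = 2·((z_α + z_β)·σ/δ)².
z_α = 1.960; z_β = 0.842 (power 80%).
n = 2 × (2.802 × 8.02 / 5.1)² = 2 × 19.42 = 38.84
Round up: n = 39 per group.

39 per group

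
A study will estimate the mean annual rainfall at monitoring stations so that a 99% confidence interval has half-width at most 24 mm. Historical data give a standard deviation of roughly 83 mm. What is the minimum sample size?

For a mean, the margin of error is E = z·σ/√n, so n = (zσ/E)².
At 99% confidence, z = 2.576.
n = (2.576 × 83 / 24)² = 79.36
Round up: n = 80.

80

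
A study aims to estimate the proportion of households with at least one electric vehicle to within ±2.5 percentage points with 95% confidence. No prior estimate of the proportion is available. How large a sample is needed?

1537

For a proportion with margin E = 0.025 at 95% confidence, z = 1.960.
With no prior estimate, use p = 0.5, which maximizes p(1−p) at 0.25.
n = 0.25 × (z/E)² = 0.25 × (1.960/0.025)² = 1536.64
Round up: n = 1537.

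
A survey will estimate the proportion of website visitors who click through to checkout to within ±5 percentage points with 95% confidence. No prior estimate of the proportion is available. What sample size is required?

n = 385

For a proportion with margin E = 0.05 at 95% confidence, z = 1.960.
With no prior estimate, use p = 0.5, which maximizes p(1−p) at 0.25.
n = 0.25 × (z/E)² = 0.25 × (1.960/0.05)² = 384.16
Round up: n = 385.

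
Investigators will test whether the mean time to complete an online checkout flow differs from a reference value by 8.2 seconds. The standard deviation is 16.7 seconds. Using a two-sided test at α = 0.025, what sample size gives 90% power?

52

For a one-sample z-test, n = ((z_{α/2} + z_β)·σ/δ)².
z_{α/2} = 2.241 (two-sided α = 0.025); z_β = 1.282 (power 90% → β = 0.1).
n = (3.523 × 16.7 / 8.2)² = 51.48
Round up: n = 52.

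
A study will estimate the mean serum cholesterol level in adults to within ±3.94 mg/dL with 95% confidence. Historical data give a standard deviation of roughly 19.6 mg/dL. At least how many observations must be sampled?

For a mean, the margin of error is E = z·σ/√n, so n = (zσ/E)².
At 95% confidence, z = 1.960.
n = (1.960 × 19.6 / 3.94)² = 95.07
Round up: n = 96.

96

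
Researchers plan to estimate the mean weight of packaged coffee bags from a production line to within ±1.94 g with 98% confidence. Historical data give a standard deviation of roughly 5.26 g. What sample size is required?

For a mean, the margin of error is E = z·σ/√n, so n = (zσ/E)².
At 98% confidence, z = 2.326.
n = (2.326 × 5.26 / 1.94)² = 39.77
Round up: n = 40.

40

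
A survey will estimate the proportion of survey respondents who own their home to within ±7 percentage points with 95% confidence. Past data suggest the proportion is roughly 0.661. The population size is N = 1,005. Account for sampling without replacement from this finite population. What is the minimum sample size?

n = 150

For a proportion with margin E = 0.07 at 95% confidence, z = 1.960.
n = p̂(1−p̂)(z/E)² = 0.661 × 0.339 × (1.960/0.07)² = 175.68 — call this n₀.
Finite-population correction with N = 1,005: n = n₀ / (1 + (n₀−1)/N) = 175.68 / 1.174 = 149.64
Round up: n = 150.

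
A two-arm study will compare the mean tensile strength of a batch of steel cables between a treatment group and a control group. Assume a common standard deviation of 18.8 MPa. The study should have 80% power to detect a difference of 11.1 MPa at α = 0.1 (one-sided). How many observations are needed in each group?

For two equal groups, n per group = 2·((z_α + z_β)·σ/δ)².
z_α = 1.282; z_β = 0.842 (power 80%).
n = 2 × (2.124 × 18.8 / 11.1)² = 2 × 12.94 = 25.88
Round up: n = 26 per group.

26 per group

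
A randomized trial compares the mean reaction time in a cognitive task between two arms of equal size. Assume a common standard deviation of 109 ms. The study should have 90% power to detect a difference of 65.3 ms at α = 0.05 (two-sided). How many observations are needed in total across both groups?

118 total

For two equal groups, n per group = 2·((z_{α/2} + z_β)·σ/δ)².
z_{α/2} = 1.960; z_β = 1.282 (power 90%).
n = 2 × (3.242 × 109 / 65.3)² = 2 × 29.29 = 58.58
Round up: n = 59 per group.
Total across both groups: 2 × 59 = 118.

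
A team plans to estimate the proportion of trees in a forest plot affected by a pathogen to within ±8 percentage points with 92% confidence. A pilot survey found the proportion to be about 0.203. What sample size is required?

For a proportion with margin E = 0.08 at 92% confidence, z = 1.751.
n = p̂(1−p̂)(z/E)² = 0.203 × 0.797 × (1.751/0.08)² = 77.51
Round up: n = 78.

78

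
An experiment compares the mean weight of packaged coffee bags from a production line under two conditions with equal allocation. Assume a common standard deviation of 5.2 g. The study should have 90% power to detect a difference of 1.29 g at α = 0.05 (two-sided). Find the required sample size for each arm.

For two equal groups, n per group = 2·((z_{α/2} + z_β)·σ/δ)².
z_{α/2} = 1.960; z_β = 1.282 (power 90%).
n = 2 × (3.242 × 5.2 / 1.29)² = 2 × 170.79 = 341.58
Round up: n = 342 per group.

342 per group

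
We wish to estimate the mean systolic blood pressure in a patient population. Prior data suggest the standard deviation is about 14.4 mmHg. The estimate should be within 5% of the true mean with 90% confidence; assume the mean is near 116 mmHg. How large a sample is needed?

For a mean, the margin of error is E = z·σ/√n, so n = (zσ/E)².
At 90% confidence, z = 1.645.
E = 5% of 116 = 5.8 mmHg.
n = (1.645 × 14.4 / 5.8)² = 16.68
Round up: n = 17.

17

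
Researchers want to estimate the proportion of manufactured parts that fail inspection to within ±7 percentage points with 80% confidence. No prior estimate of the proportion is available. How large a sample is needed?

For a proportion with margin E = 0.07 at 80% confidence, z = 1.282.
With no prior estimate, use p = 0.5, which maximizes p(1−p) at 0.25.
n = 0.25 × (z/E)² = 0.25 × (1.282/0.07)² = 83.85
Round up: n = 84.

84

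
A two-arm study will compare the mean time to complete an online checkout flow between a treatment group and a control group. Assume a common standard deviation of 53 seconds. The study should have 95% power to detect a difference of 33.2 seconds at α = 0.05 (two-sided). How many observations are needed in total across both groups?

134 total

For two equal groups, n per group = 2·((z_{α/2} + z_β)·σ/δ)².
z_{α/2} = 1.960; z_β = 1.645 (power 95%).
n = 2 × (3.605 × 53 / 33.2)² = 2 × 33.12 = 66.24
Round up: n = 67 per group.
Total across both groups: 2 × 67 = 134.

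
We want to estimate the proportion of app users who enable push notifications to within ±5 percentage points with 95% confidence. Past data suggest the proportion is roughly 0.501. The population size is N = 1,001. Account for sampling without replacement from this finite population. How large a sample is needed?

For a proportion with margin E = 0.05 at 95% confidence, z = 1.960.
n = p̂(1−p̂)(z/E)² = 0.501 × 0.499 × (1.960/0.05)² = 384.16 — call this n₀.
Finite-population correction with N = 1,001: n = n₀ / (1 + (n₀−1)/N) = 384.16 / 1.383 = 277.77
Round up: n = 278.

278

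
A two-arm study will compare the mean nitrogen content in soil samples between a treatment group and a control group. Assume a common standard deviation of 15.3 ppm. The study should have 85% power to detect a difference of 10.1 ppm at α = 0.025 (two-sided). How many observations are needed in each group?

For two equal groups, n per group = 2·((z_{α/2} + z_β)·σ/δ)².
z_{α/2} = 2.241; z_β = 1.036 (power 85%).
n = 2 × (3.277 × 15.3 / 10.1)² = 2 × 24.64 = 49.28
Round up: n = 50 per group.

50 per group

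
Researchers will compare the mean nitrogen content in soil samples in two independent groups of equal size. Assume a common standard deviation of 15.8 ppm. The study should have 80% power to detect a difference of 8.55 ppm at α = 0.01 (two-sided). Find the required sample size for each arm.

For two equal groups, n per group = 2·((z_{α/2} + z_β)·σ/δ)².
z_{α/2} = 2.576; z_β = 0.842 (power 80%).
n = 2 × (3.418 × 15.8 / 8.55)² = 2 × 39.90 = 79.80
Round up: n = 80 per group.

80 per group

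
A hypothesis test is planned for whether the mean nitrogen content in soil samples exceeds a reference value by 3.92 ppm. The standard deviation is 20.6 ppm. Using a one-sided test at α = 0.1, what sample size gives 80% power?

125

For a one-sample z-test, n = ((z_α + z_β)·σ/δ)².
z_α = 1.282 (one-sided α = 0.1); z_β = 0.842 (power 80% → β = 0.2).
n = (2.124 × 20.6 / 3.92)² = 124.59
Round up: n = 125.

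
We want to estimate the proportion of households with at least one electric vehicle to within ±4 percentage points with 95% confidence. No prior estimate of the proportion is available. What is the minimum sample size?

601

For a proportion with margin E = 0.04 at 95% confidence, z = 1.960.
With no prior estimate, use p = 0.5, which maximizes p(1−p) at 0.25.
n = 0.25 × (z/E)² = 0.25 × (1.960/0.04)² = 600.25
Round up: n = 601.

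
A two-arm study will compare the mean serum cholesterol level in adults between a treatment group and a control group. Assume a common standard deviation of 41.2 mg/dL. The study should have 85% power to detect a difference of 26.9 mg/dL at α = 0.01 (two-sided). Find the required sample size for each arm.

62 per group

For two equal groups, n per group = 2·((z_{α/2} + z_β)·σ/δ)².
z_{α/2} = 2.576; z_β = 1.036 (power 85%).
n = 2 × (3.612 × 41.2 / 26.9)² = 2 × 30.60 = 61.20
Round up: n = 62 per group.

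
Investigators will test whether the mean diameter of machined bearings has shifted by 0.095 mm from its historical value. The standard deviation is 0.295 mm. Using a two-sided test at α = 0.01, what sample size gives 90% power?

144

For a one-sample z-test, n = ((z_{α/2} + z_β)·σ/δ)².
z_{α/2} = 2.576 (two-sided α = 0.01); z_β = 1.282 (power 90% → β = 0.1).
n = (3.858 × 0.295 / 0.095)² = 143.52
Round up: n = 144.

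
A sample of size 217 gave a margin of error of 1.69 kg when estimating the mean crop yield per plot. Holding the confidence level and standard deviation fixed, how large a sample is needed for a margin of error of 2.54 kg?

97

Margin of error scales as 1/√n, so n₂ = n₁·(E₁/E₂)².
n₂ = 217 × (1.69/2.54)² = 217 × 0.4427 = 96.07
Round up: n₂ = 97.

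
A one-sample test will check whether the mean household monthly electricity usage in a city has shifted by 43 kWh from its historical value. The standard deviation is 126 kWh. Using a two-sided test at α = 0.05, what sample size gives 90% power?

91

For a one-sample z-test, n = ((z_{α/2} + z_β)·σ/δ)².
z_{α/2} = 1.960 (two-sided α = 0.05); z_β = 1.282 (power 90% → β = 0.1).
n = (3.242 × 126 / 43)² = 90.25
Round up: n = 91.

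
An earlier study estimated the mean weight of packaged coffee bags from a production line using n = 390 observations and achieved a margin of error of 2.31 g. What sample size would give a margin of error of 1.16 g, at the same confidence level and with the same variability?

Margin of error scales as 1/√n, so n₂ = n₁·(E₁/E₂)².
n₂ = 390 × (2.31/1.16)² = 390 × 3.966 = 1546.74
Round up: n₂ = 1547.

1547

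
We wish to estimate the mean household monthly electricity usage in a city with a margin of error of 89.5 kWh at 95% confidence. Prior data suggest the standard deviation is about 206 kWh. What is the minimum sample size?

21

For a mean, the margin of error is E = z·σ/√n, so n = (zσ/E)².
At 95% confidence, z = 1.960.
n = (1.960 × 206 / 89.5)² = 20.35
Round up: n = 21.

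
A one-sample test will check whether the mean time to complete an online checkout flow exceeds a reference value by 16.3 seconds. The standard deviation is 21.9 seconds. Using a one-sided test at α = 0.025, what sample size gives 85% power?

For a one-sample z-test, n = ((z_α + z_β)·σ/δ)².
z_α = 1.960 (one-sided α = 0.025); z_β = 1.036 (power 85% → β = 0.15).
n = (2.996 × 21.9 / 16.3)² = 16.20
Round up: n = 17.

n = 17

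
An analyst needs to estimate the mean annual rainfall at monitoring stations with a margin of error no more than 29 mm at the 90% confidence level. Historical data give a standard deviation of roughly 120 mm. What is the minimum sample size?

For a mean, the margin of error is E = z·σ/√n, so n = (zσ/E)².
At 90% confidence, z = 1.645.
n = (1.645 × 120 / 29)² = 46.33
Round up: n = 47.

47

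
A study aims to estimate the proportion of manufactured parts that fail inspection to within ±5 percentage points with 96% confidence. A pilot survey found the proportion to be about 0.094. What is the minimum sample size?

For a proportion with margin E = 0.05 at 96% confidence, z = 2.054.
n = p̂(1−p̂)(z/E)² = 0.094 × 0.906 × (2.054/0.05)² = 143.72
Round up: n = 144.

144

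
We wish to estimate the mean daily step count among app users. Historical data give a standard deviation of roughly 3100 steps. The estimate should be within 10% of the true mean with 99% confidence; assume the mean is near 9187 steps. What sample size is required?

For a mean, the margin of error is E = z·σ/√n, so n = (zσ/E)².
At 99% confidence, z = 2.576.
E = 10% of 9187 = 918.7 steps.
n = (2.576 × 3100 / 918.7)² = 75.56
Round up: n = 76.

76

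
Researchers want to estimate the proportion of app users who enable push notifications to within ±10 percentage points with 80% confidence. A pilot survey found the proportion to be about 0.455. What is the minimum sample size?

41

For a proportion with margin E = 0.1 at 80% confidence, z = 1.282.
n = p̂(1−p̂)(z/E)² = 0.455 × 0.545 × (1.282/0.1)² = 40.76
Round up: n = 41.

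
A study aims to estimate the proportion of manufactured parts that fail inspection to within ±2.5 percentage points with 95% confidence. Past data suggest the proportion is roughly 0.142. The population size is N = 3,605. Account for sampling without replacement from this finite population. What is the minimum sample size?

For a proportion with margin E = 0.025 at 95% confidence, z = 1.960.
n = p̂(1−p̂)(z/E)² = 0.142 × 0.858 × (1.960/0.025)² = 748.87 — call this n₀.
Finite-population correction with N = 3,605: n = n₀ / (1 + (n₀−1)/N) = 748.87 / 1.207 = 620.44
Round up: n = 621.

621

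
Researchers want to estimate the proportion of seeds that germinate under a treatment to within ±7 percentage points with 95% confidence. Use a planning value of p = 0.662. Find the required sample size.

For a proportion with margin E = 0.07 at 95% confidence, z = 1.960.
n = p̂(1−p̂)(z/E)² = 0.662 × 0.338 × (1.960/0.07)² = 175.42
Round up: n = 176.

176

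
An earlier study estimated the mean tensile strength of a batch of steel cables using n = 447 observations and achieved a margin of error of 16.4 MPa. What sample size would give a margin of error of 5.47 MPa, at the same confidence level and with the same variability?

Margin of error scales as 1/√n, so n₂ = n₁·(E₁/E₂)².
n₂ = 447 × (16.4/5.47)² = 447 × 8.989 = 4018.08
Round up: n₂ = 4019.

4019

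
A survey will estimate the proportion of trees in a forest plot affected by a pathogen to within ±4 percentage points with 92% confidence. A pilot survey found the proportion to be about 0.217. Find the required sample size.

326

For a proportion with margin E = 0.04 at 92% confidence, z = 1.751.
n = p̂(1−p̂)(z/E)² = 0.217 × 0.783 × (1.751/0.04)² = 325.59
Round up: n = 326.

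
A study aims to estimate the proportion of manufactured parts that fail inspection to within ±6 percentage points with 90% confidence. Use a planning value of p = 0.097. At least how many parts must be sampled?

66

For a proportion with margin E = 0.06 at 90% confidence, z = 1.645.
n = p̂(1−p̂)(z/E)² = 0.097 × 0.903 × (1.645/0.06)² = 65.84
Round up: n = 66.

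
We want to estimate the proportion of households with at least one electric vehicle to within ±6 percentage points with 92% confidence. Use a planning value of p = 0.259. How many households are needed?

For a proportion with margin E = 0.06 at 92% confidence, z = 1.751.
n = p̂(1−p̂)(z/E)² = 0.259 × 0.741 × (1.751/0.06)² = 163.45
Round up: n = 164.

n = 164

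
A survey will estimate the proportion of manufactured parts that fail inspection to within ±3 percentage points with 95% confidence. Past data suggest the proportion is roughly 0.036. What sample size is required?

149

For a proportion with margin E = 0.03 at 95% confidence, z = 1.960.
n = p̂(1−p̂)(z/E)² = 0.036 × 0.964 × (1.960/0.03)² = 148.13
Round up: n = 149.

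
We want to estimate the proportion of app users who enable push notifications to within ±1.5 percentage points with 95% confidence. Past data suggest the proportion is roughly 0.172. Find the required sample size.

2432

For a proportion with margin E = 0.015 at 95% confidence, z = 1.960.
n = p̂(1−p̂)(z/E)² = 0.172 × 0.828 × (1.960/0.015)² = 2431.58
Round up: n = 2432.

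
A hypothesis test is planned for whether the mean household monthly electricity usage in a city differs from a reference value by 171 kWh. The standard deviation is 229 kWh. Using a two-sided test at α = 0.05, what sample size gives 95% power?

For a one-sample z-test, n = ((z_{α/2} + z_β)·σ/δ)².
z_{α/2} = 1.960 (two-sided α = 0.05); z_β = 1.645 (power 95% → β = 0.05).
n = (3.605 × 229 / 171)² = 23.31
Round up: n = 24.

24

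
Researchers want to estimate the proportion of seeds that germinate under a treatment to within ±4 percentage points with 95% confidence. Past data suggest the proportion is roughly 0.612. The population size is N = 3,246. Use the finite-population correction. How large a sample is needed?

486

For a proportion with margin E = 0.04 at 95% confidence, z = 1.960.
n = p̂(1−p̂)(z/E)² = 0.612 × 0.388 × (1.960/0.04)² = 570.13 — call this n₀.
Finite-population correction with N = 3,246: n = n₀ / (1 + (n₀−1)/N) = 570.13 / 1.175 = 485.22
Round up: n = 486.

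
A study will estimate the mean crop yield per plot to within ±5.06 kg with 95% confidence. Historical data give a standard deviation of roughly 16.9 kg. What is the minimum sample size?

43

For a mean, the margin of error is E = z·σ/√n, so n = (zσ/E)².
At 95% confidence, z = 1.960.
n = (1.960 × 16.9 / 5.06)² = 42.85
Round up: n = 43.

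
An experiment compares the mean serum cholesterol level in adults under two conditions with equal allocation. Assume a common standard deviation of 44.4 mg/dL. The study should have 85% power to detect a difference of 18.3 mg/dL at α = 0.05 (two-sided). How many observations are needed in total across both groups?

212 total

For two equal groups, n per group = 2·((z_{α/2} + z_β)·σ/δ)².
z_{α/2} = 1.960; z_β = 1.036 (power 85%).
n = 2 × (2.996 × 44.4 / 18.3)² = 2 × 52.84 = 105.68
Round up: n = 106 per group.
Total across both groups: 2 × 106 = 212.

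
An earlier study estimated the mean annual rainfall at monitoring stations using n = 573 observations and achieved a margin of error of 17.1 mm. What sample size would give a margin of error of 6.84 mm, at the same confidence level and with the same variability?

Margin of error scales as 1/√n, so n₂ = n₁·(E₁/E₂)².
n₂ = 573 × (17.1/6.84)² = 573 × 6.25 = 3581.25
Round up: n₂ = 3582.

3582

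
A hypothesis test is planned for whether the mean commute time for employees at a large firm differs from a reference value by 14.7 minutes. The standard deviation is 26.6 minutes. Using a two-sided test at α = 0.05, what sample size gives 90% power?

n = 35

For a one-sample z-test, n = ((z_{α/2} + z_β)·σ/δ)².
z_{α/2} = 1.960 (two-sided α = 0.05); z_β = 1.282 (power 90% → β = 0.1).
n = (3.242 × 26.6 / 14.7)² = 34.42
Round up: n = 35.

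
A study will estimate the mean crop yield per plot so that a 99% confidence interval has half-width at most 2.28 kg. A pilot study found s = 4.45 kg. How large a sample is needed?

26

For a mean, the margin of error is E = z·σ/√n, so n = (zσ/E)².
At 99% confidence, z = 2.576.
n = (2.576 × 4.45 / 2.28)² = 25.28
Round up: n = 26.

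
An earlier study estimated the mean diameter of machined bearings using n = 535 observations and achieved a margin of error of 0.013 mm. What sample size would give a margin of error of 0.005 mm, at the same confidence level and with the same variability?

Margin of error scales as 1/√n, so n₂ = n₁·(E₁/E₂)².
n₂ = 535 × (0.013/0.005)² = 535 × 6.76 = 3616.60
Round up: n₂ = 3617.

3617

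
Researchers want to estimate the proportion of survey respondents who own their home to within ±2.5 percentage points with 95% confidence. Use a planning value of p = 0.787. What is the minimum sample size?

For a proportion with margin E = 0.025 at 95% confidence, z = 1.960.
n = p̂(1−p̂)(z/E)² = 0.787 × 0.213 × (1.960/0.025)² = 1030.35
Round up: n = 1031.

1031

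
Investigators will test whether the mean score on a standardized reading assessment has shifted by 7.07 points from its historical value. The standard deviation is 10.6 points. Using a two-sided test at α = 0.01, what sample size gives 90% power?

n = 34

For a one-sample z-test, n = ((z_{α/2} + z_β)·σ/δ)².
z_{α/2} = 2.576 (two-sided α = 0.01); z_β = 1.282 (power 90% → β = 0.1).
n = (3.858 × 10.6 / 7.07)² = 33.46
Round up: n = 34.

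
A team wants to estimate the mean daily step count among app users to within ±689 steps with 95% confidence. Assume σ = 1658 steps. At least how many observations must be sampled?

For a mean, the margin of error is E = z·σ/√n, so n = (zσ/E)².
At 95% confidence, z = 1.960.
n = (1.960 × 1658 / 689)² = 22.25
Round up: n = 23.

23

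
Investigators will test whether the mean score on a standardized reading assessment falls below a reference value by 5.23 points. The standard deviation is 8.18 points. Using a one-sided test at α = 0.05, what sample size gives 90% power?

21

For a one-sample z-test, n = ((z_α + z_β)·σ/δ)².
z_α = 1.645 (one-sided α = 0.05); z_β = 1.282 (power 90% → β = 0.1).
n = (2.927 × 8.18 / 5.23)² = 20.96
Round up: n = 21.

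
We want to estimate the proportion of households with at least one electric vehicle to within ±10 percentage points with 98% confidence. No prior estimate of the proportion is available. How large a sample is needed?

136

For a proportion with margin E = 0.1 at 98% confidence, z = 2.326.
With no prior estimate, use p = 0.5, which maximizes p(1−p) at 0.25.
n = 0.25 × (z/E)² = 0.25 × (2.326/0.1)² = 135.26
Round up: n = 136.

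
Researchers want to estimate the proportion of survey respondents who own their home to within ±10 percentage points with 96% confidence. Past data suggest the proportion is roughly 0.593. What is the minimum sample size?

For a proportion with margin E = 0.1 at 96% confidence, z = 2.054.
n = p̂(1−p̂)(z/E)² = 0.593 × 0.407 × (2.054/0.1)² = 101.82
Round up: n = 102.

102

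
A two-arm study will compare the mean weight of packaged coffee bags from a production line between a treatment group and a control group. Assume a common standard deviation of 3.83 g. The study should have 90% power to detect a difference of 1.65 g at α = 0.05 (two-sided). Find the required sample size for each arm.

114 per group

For two equal groups, n per group = 2·((z_{α/2} + z_β)·σ/δ)².
z_{α/2} = 1.960; z_β = 1.282 (power 90%).
n = 2 × (3.242 × 3.83 / 1.65)² = 2 × 56.63 = 113.26
Round up: n = 114 per group.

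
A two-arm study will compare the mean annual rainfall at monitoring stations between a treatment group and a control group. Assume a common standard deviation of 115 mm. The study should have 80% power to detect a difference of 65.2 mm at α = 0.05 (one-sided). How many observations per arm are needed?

39 per group

For two equal groups, n per group = 2·((z_α + z_β)·σ/δ)².
z_α = 1.645; z_β = 0.842 (power 80%).
n = 2 × (2.487 × 115 / 65.2)² = 2 × 19.24 = 38.48
Round up: n = 39 per group.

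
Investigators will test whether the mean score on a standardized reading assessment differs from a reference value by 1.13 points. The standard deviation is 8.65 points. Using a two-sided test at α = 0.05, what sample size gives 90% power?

n = 616

For a one-sample z-test, n = ((z_{α/2} + z_β)·σ/δ)².
z_{α/2} = 1.960 (two-sided α = 0.05); z_β = 1.282 (power 90% → β = 0.1).
n = (3.242 × 8.65 / 1.13)² = 615.89
Round up: n = 616.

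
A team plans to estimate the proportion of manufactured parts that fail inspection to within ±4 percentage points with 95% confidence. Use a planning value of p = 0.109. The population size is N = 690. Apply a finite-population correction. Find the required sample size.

n = 175

For a proportion with margin E = 0.04 at 95% confidence, z = 1.960.
n = p̂(1−p̂)(z/E)² = 0.109 × 0.891 × (1.960/0.04)² = 233.18 — call this n₀.
Finite-population correction with N = 690: n = n₀ / (1 + (n₀−1)/N) = 233.18 / 1.336 = 174.54
Round up: n = 175.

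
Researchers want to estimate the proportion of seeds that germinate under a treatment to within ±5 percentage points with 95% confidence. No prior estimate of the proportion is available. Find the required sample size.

385

For a proportion with margin E = 0.05 at 95% confidence, z = 1.960.
With no prior estimate, use p = 0.5, which maximizes p(1−p) at 0.25.
n = 0.25 × (z/E)² = 0.25 × (1.960/0.05)² = 384.16
Round up: n = 385.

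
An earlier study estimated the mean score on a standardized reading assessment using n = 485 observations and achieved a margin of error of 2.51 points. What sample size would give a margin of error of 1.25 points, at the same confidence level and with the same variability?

1956

Margin of error scales as 1/√n, so n₂ = n₁·(E₁/E₂)².
n₂ = 485 × (2.51/1.25)² = 485 × 4.032 = 1955.52
Round up: n₂ = 1956.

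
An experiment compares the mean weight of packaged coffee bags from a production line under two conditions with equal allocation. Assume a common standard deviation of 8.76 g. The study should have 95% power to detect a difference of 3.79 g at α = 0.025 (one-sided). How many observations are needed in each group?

For two equal groups, n per group = 2·((z_α + z_β)·σ/δ)².
z_α = 1.960; z_β = 1.645 (power 95%).
n = 2 × (3.605 × 8.76 / 3.79)² = 2 × 69.43 = 138.86
Round up: n = 139 per group.

139 per group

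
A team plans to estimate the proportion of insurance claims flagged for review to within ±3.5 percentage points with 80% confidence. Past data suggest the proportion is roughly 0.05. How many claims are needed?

For a proportion with margin E = 0.035 at 80% confidence, z = 1.282.
n = p̂(1−p̂)(z/E)² = 0.05 × 0.95 × (1.282/0.035)² = 63.73
Round up: n = 64.

64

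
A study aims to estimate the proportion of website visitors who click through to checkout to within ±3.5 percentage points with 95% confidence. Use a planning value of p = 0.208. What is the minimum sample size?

517

For a proportion with margin E = 0.035 at 95% confidence, z = 1.960.
n = p̂(1−p̂)(z/E)² = 0.208 × 0.792 × (1.960/0.035)² = 516.61
Round up: n = 517.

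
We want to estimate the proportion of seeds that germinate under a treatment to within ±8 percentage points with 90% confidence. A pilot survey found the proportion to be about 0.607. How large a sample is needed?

101

For a proportion with margin E = 0.08 at 90% confidence, z = 1.645.
n = p̂(1−p̂)(z/E)² = 0.607 × 0.393 × (1.645/0.08)² = 100.86
Round up: n = 101.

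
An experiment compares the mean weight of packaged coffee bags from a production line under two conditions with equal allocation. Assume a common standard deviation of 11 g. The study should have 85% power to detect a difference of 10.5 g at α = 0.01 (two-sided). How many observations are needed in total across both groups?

58 total

For two equal groups, n per group = 2·((z_{α/2} + z_β)·σ/δ)².
z_{α/2} = 2.576; z_β = 1.036 (power 85%).
n = 2 × (3.612 × 11 / 10.5)² = 2 × 14.32 = 28.64
Round up: n = 29 per group.
Total across both groups: 2 × 29 = 58.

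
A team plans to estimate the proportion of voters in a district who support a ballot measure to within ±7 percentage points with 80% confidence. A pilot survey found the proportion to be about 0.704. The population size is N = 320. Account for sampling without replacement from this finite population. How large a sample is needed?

For a proportion with margin E = 0.07 at 80% confidence, z = 1.282.
n = p̂(1−p̂)(z/E)² = 0.704 × 0.296 × (1.282/0.07)² = 69.89 — call this n₀.
Finite-population correction with N = 320: n = n₀ / (1 + (n₀−1)/N) = 69.89 / 1.215 = 57.52
Round up: n = 58.

58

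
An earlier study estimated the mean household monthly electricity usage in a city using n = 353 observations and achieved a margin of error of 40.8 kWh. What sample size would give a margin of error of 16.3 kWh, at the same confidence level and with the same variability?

n = 2212

Margin of error scales as 1/√n, so n₂ = n₁·(E₁/E₂)².
n₂ = 353 × (40.8/16.3)² = 353 × 6.265 = 2211.55
Round up: n₂ = 2212.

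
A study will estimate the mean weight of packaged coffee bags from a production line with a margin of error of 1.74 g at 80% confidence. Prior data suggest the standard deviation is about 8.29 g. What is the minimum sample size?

38

For a mean, the margin of error is E = z·σ/√n, so n = (zσ/E)².
At 80% confidence, z = 1.282.
n = (1.282 × 8.29 / 1.74)² = 37.31
Round up: n = 38.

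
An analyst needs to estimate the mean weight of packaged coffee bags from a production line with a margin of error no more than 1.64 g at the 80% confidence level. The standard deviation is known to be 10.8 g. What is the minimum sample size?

For a mean, the margin of error is E = z·σ/√n, so n = (zσ/E)².
At 80% confidence, z = 1.282.
n = (1.282 × 10.8 / 1.64)² = 71.27
Round up: n = 72.

72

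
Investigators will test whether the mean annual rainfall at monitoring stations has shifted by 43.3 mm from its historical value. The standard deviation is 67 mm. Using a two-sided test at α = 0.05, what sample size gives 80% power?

19

For a one-sample z-test, n = ((z_{α/2} + z_β)·σ/δ)².
z_{α/2} = 1.960 (two-sided α = 0.05); z_β = 0.842 (power 80% → β = 0.2).
n = (2.802 × 67 / 43.3)² = 18.80
Round up: n = 19.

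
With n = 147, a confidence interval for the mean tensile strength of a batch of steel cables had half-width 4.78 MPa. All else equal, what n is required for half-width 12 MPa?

Margin of error scales as 1/√n, so n₂ = n₁·(E₁/E₂)².
n₂ = 147 × (4.78/12)² = 147 × 0.1587 = 23.33
Round up: n₂ = 24.

n = 24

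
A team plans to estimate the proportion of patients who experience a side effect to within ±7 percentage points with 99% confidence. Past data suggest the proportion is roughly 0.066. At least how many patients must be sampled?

n = 84

For a proportion with margin E = 0.07 at 99% confidence, z = 2.576.
n = p̂(1−p̂)(z/E)² = 0.066 × 0.934 × (2.576/0.07)² = 83.48
Round up: n = 84.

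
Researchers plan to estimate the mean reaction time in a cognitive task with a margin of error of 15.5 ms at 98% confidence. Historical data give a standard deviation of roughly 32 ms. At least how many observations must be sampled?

For a mean, the margin of error is E = z·σ/√n, so n = (zσ/E)².
At 98% confidence, z = 2.326.
n = (2.326 × 32 / 15.5)² = 23.06
Round up: n = 24.

24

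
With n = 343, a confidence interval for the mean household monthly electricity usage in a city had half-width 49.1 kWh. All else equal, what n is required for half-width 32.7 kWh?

Margin of error scales as 1/√n, so n₂ = n₁·(E₁/E₂)².
n₂ = 343 × (49.1/32.7)² = 343 × 2.255 = 773.46
Round up: n₂ = 774.

774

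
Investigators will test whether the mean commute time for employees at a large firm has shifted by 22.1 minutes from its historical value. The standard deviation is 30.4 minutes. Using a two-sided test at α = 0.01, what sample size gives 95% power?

For a one-sample z-test, n = ((z_{α/2} + z_β)·σ/δ)².
z_{α/2} = 2.576 (two-sided α = 0.01); z_β = 1.645 (power 95% → β = 0.05).
n = (4.221 × 30.4 / 22.1)² = 33.71
Round up: n = 34.

n = 34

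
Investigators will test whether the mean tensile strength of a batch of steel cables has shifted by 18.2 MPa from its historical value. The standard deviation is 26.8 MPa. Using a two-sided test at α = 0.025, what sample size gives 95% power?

n = 33

For a one-sample z-test, n = ((z_{α/2} + z_β)·σ/δ)².
z_{α/2} = 2.241 (two-sided α = 0.025); z_β = 1.645 (power 95% → β = 0.05).
n = (3.886 × 26.8 / 18.2)² = 32.74
Round up: n = 33.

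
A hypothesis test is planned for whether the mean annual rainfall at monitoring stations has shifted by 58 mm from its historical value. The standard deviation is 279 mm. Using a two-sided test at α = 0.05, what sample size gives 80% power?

For a one-sample z-test, n = ((z_{α/2} + z_β)·σ/δ)².
z_{α/2} = 1.960 (two-sided α = 0.05); z_β = 0.842 (power 80% → β = 0.2).
n = (2.802 × 279 / 58)² = 181.67
Round up: n = 182.

n = 182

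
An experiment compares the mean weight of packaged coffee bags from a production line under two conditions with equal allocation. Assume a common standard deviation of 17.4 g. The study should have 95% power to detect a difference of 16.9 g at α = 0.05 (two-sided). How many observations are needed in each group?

28 per group

For two equal groups, n per group = 2·((z_{α/2} + z_β)·σ/δ)².
z_{α/2} = 1.960; z_β = 1.645 (power 95%).
n = 2 × (3.605 × 17.4 / 16.9)² = 2 × 13.78 = 27.56
Round up: n = 28 per group.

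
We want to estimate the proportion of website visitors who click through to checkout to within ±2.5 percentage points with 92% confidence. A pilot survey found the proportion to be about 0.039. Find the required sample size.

n = 184

For a proportion with margin E = 0.025 at 92% confidence, z = 1.751.
n = p̂(1−p̂)(z/E)² = 0.039 × 0.961 × (1.751/0.025)² = 183.86
Round up: n = 184.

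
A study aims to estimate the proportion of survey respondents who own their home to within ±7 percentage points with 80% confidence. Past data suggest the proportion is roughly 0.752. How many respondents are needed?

For a proportion with margin E = 0.07 at 80% confidence, z = 1.282.
n = p̂(1−p̂)(z/E)² = 0.752 × 0.248 × (1.282/0.07)² = 62.55
Round up: n = 63.

63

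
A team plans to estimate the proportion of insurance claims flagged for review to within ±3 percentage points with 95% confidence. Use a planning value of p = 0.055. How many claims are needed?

For a proportion with margin E = 0.03 at 95% confidence, z = 1.960.
n = p̂(1−p̂)(z/E)² = 0.055 × 0.945 × (1.960/0.03)² = 221.85
Round up: n = 222.

222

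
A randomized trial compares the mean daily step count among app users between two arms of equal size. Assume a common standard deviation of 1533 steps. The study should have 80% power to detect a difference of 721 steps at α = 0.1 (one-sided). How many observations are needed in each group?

41 per group

For two equal groups, n per group = 2·((z_α + z_β)·σ/δ)².
z_α = 1.282; z_β = 0.842 (power 80%).
n = 2 × (2.124 × 1533 / 721)² = 2 × 20.39 = 40.78
Round up: n = 41 per group.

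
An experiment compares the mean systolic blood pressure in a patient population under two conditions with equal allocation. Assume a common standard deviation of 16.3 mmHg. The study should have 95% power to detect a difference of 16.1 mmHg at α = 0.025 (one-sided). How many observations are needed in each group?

27 per group

For two equal groups, n per group = 2·((z_α + z_β)·σ/δ)².
z_α = 1.960; z_β = 1.645 (power 95%).
n = 2 × (3.605 × 16.3 / 16.1)² = 2 × 13.32 = 26.64
Round up: n = 27 per group.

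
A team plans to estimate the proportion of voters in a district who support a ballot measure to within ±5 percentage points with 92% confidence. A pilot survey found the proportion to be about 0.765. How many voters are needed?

221

For a proportion with margin E = 0.05 at 92% confidence, z = 1.751.
n = p̂(1−p̂)(z/E)² = 0.765 × 0.235 × (1.751/0.05)² = 220.48
Round up: n = 221.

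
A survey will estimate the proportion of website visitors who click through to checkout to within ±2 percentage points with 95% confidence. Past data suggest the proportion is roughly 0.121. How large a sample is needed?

1022

For a proportion with margin E = 0.02 at 95% confidence, z = 1.960.
n = p̂(1−p̂)(z/E)² = 0.121 × 0.879 × (1.960/0.02)² = 1021.47
Round up: n = 1022.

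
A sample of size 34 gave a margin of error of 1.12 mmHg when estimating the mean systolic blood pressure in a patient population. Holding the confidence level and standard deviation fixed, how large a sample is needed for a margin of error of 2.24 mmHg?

Margin of error scales as 1/√n, so n₂ = n₁·(E₁/E₂)².
n₂ = 34 × (1.12/2.24)² = 34 × 0.25 = 8.50
Round up: n₂ = 9.

9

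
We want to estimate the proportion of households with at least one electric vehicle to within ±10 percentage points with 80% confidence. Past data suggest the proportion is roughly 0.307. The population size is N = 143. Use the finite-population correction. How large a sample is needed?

For a proportion with margin E = 0.1 at 80% confidence, z = 1.282.
n = p̂(1−p̂)(z/E)² = 0.307 × 0.693 × (1.282/0.1)² = 34.97 — call this n₀.
Finite-population correction with N = 143: n = n₀ / (1 + (n₀−1)/N) = 34.97 / 1.238 = 28.25
Round up: n = 29.

29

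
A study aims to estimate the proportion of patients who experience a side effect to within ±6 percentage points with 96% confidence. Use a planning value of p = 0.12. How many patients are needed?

For a proportion with margin E = 0.06 at 96% confidence, z = 2.054.
n = p̂(1−p̂)(z/E)² = 0.12 × 0.88 × (2.054/0.06)² = 123.75
Round up: n = 124.

n = 124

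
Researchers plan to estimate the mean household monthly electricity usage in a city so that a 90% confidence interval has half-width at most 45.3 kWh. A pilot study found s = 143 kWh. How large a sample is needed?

For a mean, the margin of error is E = z·σ/√n, so n = (zσ/E)².
At 90% confidence, z = 1.645.
n = (1.645 × 143 / 45.3)² = 26.97
Round up: n = 27.

27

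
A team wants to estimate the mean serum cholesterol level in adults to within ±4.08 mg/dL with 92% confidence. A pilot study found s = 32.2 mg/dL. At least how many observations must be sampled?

For a mean, the margin of error is E = z·σ/√n, so n = (zσ/E)².
At 92% confidence, z = 1.751.
n = (1.751 × 32.2 / 4.08)² = 190.97
Round up: n = 191.

191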